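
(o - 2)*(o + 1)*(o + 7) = o^3 + 6*o^2 - 9*o - 14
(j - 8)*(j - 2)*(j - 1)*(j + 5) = j^4 - 6*j^3 - 29*j^2 + 114*j - 80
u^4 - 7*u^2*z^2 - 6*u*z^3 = u*(u - 3*z)*(u + z)*(u + 2*z)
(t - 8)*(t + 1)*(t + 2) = t^3 - 5*t^2 - 22*t - 16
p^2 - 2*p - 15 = (p - 5)*(p + 3)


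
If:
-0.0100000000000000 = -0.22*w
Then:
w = 0.05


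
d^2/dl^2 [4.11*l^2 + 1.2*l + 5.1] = 8.22000000000000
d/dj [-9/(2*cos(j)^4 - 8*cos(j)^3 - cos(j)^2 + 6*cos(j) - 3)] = 18*(-4*cos(j)^3 + 12*cos(j)^2 + cos(j) - 3)*sin(j)/(-2*sin(j)^4 + 3*sin(j)^2 + 2*cos(3*j) + 2)^2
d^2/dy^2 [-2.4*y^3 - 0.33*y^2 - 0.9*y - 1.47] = -14.4*y - 0.66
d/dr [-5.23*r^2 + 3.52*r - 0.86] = 3.52 - 10.46*r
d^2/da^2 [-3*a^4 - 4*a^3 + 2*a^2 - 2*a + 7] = -36*a^2 - 24*a + 4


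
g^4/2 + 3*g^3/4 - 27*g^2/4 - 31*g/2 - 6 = (g/2 + 1)*(g - 4)*(g + 1/2)*(g + 3)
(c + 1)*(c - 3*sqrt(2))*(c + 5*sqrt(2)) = c^3 + c^2 + 2*sqrt(2)*c^2 - 30*c + 2*sqrt(2)*c - 30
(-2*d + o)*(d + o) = -2*d^2 - d*o + o^2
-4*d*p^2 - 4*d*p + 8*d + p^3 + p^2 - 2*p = (-4*d + p)*(p - 1)*(p + 2)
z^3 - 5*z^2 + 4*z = z*(z - 4)*(z - 1)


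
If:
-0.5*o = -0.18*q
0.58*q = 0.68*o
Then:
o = 0.00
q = 0.00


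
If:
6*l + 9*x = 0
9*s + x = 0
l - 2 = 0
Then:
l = 2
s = 4/27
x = -4/3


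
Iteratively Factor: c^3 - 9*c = (c)*(c^2 - 9) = c*(c - 3)*(c + 3)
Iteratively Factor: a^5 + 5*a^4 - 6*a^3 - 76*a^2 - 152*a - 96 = (a + 3)*(a^4 + 2*a^3 - 12*a^2 - 40*a - 32) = (a - 4)*(a + 3)*(a^3 + 6*a^2 + 12*a + 8) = (a - 4)*(a + 2)*(a + 3)*(a^2 + 4*a + 4) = (a - 4)*(a + 2)^2*(a + 3)*(a + 2)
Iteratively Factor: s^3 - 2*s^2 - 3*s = (s)*(s^2 - 2*s - 3) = s*(s + 1)*(s - 3)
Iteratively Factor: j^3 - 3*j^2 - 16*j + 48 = (j + 4)*(j^2 - 7*j + 12) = (j - 4)*(j + 4)*(j - 3)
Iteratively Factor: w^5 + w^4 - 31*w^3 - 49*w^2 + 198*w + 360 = (w + 2)*(w^4 - w^3 - 29*w^2 + 9*w + 180) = (w - 5)*(w + 2)*(w^3 + 4*w^2 - 9*w - 36) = (w - 5)*(w - 3)*(w + 2)*(w^2 + 7*w + 12) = (w - 5)*(w - 3)*(w + 2)*(w + 3)*(w + 4)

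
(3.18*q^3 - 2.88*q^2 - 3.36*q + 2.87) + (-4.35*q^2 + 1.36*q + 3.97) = 3.18*q^3 - 7.23*q^2 - 2.0*q + 6.84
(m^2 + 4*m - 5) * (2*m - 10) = 2*m^3 - 2*m^2 - 50*m + 50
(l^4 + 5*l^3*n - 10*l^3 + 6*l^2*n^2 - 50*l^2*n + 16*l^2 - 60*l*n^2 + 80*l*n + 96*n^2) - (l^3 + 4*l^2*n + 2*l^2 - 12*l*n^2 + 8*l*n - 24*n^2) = l^4 + 5*l^3*n - 11*l^3 + 6*l^2*n^2 - 54*l^2*n + 14*l^2 - 48*l*n^2 + 72*l*n + 120*n^2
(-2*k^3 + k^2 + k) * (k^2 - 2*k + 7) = -2*k^5 + 5*k^4 - 15*k^3 + 5*k^2 + 7*k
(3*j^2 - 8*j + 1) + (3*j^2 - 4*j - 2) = 6*j^2 - 12*j - 1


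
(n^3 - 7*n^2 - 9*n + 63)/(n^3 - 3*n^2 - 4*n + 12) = (n^2 - 4*n - 21)/(n^2 - 4)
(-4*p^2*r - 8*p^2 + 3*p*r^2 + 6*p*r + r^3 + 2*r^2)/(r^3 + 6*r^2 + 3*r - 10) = (-4*p^2 + 3*p*r + r^2)/(r^2 + 4*r - 5)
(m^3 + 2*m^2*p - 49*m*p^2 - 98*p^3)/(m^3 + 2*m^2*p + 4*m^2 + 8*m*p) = (m^2 - 49*p^2)/(m*(m + 4))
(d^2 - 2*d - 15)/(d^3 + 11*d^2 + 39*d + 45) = (d - 5)/(d^2 + 8*d + 15)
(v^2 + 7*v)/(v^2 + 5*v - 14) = v/(v - 2)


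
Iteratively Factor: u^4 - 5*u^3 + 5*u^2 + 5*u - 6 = (u + 1)*(u^3 - 6*u^2 + 11*u - 6) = (u - 2)*(u + 1)*(u^2 - 4*u + 3) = (u - 3)*(u - 2)*(u + 1)*(u - 1)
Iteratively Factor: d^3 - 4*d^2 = (d)*(d^2 - 4*d) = d^2*(d - 4)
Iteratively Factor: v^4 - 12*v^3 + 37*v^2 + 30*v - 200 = (v - 5)*(v^3 - 7*v^2 + 2*v + 40) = (v - 5)*(v - 4)*(v^2 - 3*v - 10) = (v - 5)^2*(v - 4)*(v + 2)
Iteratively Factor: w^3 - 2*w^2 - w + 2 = (w - 2)*(w^2 - 1) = (w - 2)*(w + 1)*(w - 1)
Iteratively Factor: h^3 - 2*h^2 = (h - 2)*(h^2) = h*(h - 2)*(h)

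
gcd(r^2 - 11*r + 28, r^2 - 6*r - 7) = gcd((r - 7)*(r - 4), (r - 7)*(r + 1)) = r - 7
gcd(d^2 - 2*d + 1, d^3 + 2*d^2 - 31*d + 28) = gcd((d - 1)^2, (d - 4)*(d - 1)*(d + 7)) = d - 1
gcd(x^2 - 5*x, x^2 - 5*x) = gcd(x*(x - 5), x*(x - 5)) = x^2 - 5*x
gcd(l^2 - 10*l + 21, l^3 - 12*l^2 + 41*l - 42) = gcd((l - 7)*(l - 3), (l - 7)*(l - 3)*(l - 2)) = l^2 - 10*l + 21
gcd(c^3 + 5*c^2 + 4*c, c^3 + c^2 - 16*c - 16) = c^2 + 5*c + 4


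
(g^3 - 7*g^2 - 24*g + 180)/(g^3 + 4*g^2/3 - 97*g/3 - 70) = 3*(g - 6)/(3*g + 7)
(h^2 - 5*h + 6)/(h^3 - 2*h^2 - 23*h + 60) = (h - 2)/(h^2 + h - 20)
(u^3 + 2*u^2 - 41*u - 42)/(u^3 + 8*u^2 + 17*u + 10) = (u^2 + u - 42)/(u^2 + 7*u + 10)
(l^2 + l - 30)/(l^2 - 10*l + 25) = (l + 6)/(l - 5)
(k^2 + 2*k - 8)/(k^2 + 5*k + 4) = (k - 2)/(k + 1)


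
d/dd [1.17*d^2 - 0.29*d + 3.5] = 2.34*d - 0.29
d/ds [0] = 0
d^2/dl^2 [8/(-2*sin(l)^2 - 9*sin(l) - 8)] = 8*(16*sin(l)^4 + 54*sin(l)^3 - 7*sin(l)^2 - 180*sin(l) - 130)/(9*sin(l) - cos(2*l) + 9)^3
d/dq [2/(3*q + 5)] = -6/(3*q + 5)^2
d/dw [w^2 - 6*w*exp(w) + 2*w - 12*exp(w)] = -6*w*exp(w) + 2*w - 18*exp(w) + 2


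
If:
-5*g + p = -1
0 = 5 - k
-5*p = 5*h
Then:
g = p/5 + 1/5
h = -p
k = 5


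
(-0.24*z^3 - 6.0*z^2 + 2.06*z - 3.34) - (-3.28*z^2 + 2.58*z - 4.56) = -0.24*z^3 - 2.72*z^2 - 0.52*z + 1.22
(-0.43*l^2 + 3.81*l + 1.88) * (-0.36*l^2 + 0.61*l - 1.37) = 0.1548*l^4 - 1.6339*l^3 + 2.2364*l^2 - 4.0729*l - 2.5756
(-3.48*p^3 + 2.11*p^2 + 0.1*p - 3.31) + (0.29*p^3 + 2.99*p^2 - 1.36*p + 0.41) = -3.19*p^3 + 5.1*p^2 - 1.26*p - 2.9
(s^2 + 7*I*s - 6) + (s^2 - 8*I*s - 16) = 2*s^2 - I*s - 22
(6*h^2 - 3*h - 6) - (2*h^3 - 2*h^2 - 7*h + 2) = -2*h^3 + 8*h^2 + 4*h - 8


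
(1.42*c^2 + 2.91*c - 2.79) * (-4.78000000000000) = -6.7876*c^2 - 13.9098*c + 13.3362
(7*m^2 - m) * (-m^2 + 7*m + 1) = -7*m^4 + 50*m^3 - m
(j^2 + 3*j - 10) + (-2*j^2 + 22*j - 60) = -j^2 + 25*j - 70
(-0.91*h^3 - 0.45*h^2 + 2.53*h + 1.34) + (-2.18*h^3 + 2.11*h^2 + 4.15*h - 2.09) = -3.09*h^3 + 1.66*h^2 + 6.68*h - 0.75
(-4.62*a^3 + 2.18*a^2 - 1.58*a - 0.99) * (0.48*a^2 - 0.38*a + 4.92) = -2.2176*a^5 + 2.802*a^4 - 24.3172*a^3 + 10.8508*a^2 - 7.3974*a - 4.8708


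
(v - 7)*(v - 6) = v^2 - 13*v + 42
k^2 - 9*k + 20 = (k - 5)*(k - 4)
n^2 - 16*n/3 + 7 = (n - 3)*(n - 7/3)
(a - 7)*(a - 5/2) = a^2 - 19*a/2 + 35/2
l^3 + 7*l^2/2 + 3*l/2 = l*(l + 1/2)*(l + 3)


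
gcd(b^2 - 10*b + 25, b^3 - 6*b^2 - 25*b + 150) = b - 5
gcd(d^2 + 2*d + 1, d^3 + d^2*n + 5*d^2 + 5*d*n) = 1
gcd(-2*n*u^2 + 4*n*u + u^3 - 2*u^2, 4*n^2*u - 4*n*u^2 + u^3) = -2*n*u + u^2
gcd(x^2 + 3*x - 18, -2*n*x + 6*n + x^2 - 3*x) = x - 3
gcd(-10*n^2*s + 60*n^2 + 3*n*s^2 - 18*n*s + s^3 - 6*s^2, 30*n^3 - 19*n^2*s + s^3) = -10*n^2 + 3*n*s + s^2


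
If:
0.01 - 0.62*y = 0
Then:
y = 0.02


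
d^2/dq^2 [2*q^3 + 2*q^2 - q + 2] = 12*q + 4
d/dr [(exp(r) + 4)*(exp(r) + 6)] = 2*(exp(r) + 5)*exp(r)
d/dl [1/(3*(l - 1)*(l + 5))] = 2*(-l - 2)/(3*(l^4 + 8*l^3 + 6*l^2 - 40*l + 25))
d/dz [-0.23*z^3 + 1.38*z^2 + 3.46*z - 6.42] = -0.69*z^2 + 2.76*z + 3.46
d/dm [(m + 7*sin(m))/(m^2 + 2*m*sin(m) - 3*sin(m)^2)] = (5*m^2*cos(m) - m^2 - 14*m*sin(m) + 3*m*sin(2*m) + 21*cos(m)/4 + 17*cos(2*m)/2 - 21*cos(3*m)/4 - 17/2)/((m - sin(m))^2*(m + 3*sin(m))^2)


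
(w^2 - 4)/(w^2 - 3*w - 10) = (w - 2)/(w - 5)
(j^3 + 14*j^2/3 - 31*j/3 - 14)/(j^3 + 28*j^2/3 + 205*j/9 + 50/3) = 3*(3*j^2 - 4*j - 7)/(9*j^2 + 30*j + 25)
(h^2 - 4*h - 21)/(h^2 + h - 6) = (h - 7)/(h - 2)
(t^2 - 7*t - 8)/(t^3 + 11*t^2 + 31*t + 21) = (t - 8)/(t^2 + 10*t + 21)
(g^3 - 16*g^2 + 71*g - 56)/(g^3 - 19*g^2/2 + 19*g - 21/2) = 2*(g - 8)/(2*g - 3)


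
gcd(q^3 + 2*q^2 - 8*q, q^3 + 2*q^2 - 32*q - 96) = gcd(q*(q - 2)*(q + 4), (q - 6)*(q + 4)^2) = q + 4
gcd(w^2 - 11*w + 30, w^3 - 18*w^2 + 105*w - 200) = w - 5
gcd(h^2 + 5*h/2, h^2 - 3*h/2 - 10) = h + 5/2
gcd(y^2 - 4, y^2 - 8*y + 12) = y - 2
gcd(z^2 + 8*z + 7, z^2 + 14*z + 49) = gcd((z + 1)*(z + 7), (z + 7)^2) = z + 7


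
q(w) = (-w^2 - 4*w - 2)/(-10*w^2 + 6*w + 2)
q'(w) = (-2*w - 4)/(-10*w^2 + 6*w + 2) + (20*w - 6)*(-w^2 - 4*w - 2)/(-10*w^2 + 6*w + 2)^2 = (-23*w^2 - 22*w + 2)/(2*(25*w^4 - 30*w^3 - w^2 + 6*w + 1))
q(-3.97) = 0.01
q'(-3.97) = -0.02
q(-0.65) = -0.03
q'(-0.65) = 0.35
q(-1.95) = -0.04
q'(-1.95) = -0.04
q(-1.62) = -0.05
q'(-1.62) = -0.04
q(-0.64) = -0.03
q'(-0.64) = 0.38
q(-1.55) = -0.06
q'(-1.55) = -0.04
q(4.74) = 0.22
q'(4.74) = -0.03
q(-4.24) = 0.01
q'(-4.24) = -0.02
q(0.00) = -1.00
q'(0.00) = 1.00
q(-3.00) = -0.00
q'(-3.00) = -0.02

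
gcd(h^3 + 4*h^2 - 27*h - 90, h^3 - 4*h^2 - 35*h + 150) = h^2 + h - 30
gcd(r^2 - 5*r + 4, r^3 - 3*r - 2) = 1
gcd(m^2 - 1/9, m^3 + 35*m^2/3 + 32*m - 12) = m - 1/3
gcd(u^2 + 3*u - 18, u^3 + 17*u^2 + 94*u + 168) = u + 6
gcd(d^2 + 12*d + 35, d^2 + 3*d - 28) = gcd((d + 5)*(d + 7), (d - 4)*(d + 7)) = d + 7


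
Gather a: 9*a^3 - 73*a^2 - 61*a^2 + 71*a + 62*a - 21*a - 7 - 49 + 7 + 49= 9*a^3 - 134*a^2 + 112*a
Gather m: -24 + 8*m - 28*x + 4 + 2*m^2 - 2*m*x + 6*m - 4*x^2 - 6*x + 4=2*m^2 + m*(14 - 2*x) - 4*x^2 - 34*x - 16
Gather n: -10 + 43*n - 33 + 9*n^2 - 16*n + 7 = 9*n^2 + 27*n - 36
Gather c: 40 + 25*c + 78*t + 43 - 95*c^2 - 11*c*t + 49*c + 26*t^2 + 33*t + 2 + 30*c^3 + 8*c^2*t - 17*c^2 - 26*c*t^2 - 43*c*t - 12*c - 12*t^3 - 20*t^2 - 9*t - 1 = 30*c^3 + c^2*(8*t - 112) + c*(-26*t^2 - 54*t + 62) - 12*t^3 + 6*t^2 + 102*t + 84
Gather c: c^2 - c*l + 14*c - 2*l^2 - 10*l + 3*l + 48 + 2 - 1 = c^2 + c*(14 - l) - 2*l^2 - 7*l + 49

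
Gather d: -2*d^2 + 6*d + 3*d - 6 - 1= -2*d^2 + 9*d - 7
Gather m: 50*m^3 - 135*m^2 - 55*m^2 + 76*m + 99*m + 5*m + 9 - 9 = 50*m^3 - 190*m^2 + 180*m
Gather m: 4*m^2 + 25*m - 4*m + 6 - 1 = 4*m^2 + 21*m + 5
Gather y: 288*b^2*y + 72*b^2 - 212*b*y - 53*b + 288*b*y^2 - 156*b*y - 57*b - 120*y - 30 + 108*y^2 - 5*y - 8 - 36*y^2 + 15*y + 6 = 72*b^2 - 110*b + y^2*(288*b + 72) + y*(288*b^2 - 368*b - 110) - 32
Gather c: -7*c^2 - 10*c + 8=-7*c^2 - 10*c + 8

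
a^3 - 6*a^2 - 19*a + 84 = (a - 7)*(a - 3)*(a + 4)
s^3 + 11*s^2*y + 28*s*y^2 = s*(s + 4*y)*(s + 7*y)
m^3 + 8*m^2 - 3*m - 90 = (m - 3)*(m + 5)*(m + 6)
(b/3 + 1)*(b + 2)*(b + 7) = b^3/3 + 4*b^2 + 41*b/3 + 14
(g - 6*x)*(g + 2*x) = g^2 - 4*g*x - 12*x^2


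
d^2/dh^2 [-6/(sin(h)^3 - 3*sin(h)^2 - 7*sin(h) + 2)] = 6*(9*sin(h)^6 - 33*sin(h)^5 + 10*sin(h)^4 + 93*sin(h)^3 + 61*sin(h)^2 - 100*sin(h) - 110)/(sin(h)^3 - 3*sin(h)^2 - 7*sin(h) + 2)^3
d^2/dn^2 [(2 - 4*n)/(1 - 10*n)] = -320/(10*n - 1)^3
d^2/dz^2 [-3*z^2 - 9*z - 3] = -6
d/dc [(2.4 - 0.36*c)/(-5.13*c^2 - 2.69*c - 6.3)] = (-1.8468*c^2 + 24.624*c + 8.724)/(26.3169*c^4 + 27.5994*c^3 + 71.8741*c^2 + 33.894*c + 39.69)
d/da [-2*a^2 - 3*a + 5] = -4*a - 3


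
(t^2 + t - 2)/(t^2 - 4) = (t - 1)/(t - 2)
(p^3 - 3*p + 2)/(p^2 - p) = p + 1 - 2/p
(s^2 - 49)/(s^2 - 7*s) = (s + 7)/s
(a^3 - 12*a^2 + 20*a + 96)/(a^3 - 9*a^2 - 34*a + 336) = (a^2 - 4*a - 12)/(a^2 - a - 42)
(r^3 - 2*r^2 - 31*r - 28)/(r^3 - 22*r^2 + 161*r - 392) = (r^2 + 5*r + 4)/(r^2 - 15*r + 56)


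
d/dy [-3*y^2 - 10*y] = -6*y - 10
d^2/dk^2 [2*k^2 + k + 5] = 4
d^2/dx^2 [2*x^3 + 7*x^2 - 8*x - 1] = 12*x + 14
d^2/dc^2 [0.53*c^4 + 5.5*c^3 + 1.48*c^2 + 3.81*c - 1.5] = 6.36*c^2 + 33.0*c + 2.96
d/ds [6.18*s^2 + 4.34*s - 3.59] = 12.36*s + 4.34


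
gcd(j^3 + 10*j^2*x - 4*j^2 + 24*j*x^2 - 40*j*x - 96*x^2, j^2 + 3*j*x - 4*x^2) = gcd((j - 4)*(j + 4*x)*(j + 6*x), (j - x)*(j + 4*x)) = j + 4*x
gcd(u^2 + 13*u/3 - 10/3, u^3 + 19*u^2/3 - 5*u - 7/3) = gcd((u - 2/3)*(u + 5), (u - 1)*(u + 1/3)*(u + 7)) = 1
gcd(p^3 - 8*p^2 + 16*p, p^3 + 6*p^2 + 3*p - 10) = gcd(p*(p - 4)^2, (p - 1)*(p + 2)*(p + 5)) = 1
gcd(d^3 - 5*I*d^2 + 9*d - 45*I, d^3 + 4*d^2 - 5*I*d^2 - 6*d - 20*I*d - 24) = d - 3*I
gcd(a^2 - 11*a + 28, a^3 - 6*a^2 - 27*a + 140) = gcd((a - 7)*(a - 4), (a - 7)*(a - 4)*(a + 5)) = a^2 - 11*a + 28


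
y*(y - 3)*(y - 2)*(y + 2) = y^4 - 3*y^3 - 4*y^2 + 12*y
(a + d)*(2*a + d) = 2*a^2 + 3*a*d + d^2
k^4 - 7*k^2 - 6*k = k*(k - 3)*(k + 1)*(k + 2)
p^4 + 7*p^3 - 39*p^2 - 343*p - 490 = (p - 7)*(p + 2)*(p + 5)*(p + 7)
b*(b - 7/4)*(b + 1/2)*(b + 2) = b^4 + 3*b^3/4 - 27*b^2/8 - 7*b/4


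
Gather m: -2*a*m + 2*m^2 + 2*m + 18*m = 2*m^2 + m*(20 - 2*a)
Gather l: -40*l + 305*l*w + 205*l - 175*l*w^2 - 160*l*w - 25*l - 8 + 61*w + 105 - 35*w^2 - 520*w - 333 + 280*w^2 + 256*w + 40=l*(-175*w^2 + 145*w + 140) + 245*w^2 - 203*w - 196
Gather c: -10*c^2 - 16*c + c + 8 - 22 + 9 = -10*c^2 - 15*c - 5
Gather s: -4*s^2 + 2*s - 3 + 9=-4*s^2 + 2*s + 6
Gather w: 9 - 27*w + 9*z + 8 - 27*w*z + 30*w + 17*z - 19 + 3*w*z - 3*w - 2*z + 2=-24*w*z + 24*z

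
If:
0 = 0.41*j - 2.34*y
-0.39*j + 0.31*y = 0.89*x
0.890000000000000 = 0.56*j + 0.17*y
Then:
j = 1.51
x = -0.57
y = 0.26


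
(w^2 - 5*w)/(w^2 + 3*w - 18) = w*(w - 5)/(w^2 + 3*w - 18)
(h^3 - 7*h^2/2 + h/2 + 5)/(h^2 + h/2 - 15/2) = (h^2 - h - 2)/(h + 3)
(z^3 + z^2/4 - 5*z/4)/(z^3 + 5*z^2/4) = (z - 1)/z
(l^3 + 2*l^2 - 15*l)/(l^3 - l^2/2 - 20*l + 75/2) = 2*l/(2*l - 5)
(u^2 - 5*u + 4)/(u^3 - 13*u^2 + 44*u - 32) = 1/(u - 8)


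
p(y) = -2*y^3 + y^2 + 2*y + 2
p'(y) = -6*y^2 + 2*y + 2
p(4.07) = -108.13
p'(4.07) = -89.25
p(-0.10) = 1.81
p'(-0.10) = 1.74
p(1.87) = -3.84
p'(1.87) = -15.24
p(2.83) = -29.66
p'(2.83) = -40.39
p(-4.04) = 142.12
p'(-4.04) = -104.01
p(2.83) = -29.66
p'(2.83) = -40.39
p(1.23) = 2.25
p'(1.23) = -4.62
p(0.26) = 2.55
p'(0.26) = 2.11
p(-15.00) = 6947.00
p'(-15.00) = -1378.00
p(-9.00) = 1523.00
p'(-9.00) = -502.00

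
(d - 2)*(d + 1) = d^2 - d - 2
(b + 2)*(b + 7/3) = b^2 + 13*b/3 + 14/3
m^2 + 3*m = m*(m + 3)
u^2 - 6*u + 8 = (u - 4)*(u - 2)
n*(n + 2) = n^2 + 2*n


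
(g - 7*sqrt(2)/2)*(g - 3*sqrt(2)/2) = g^2 - 5*sqrt(2)*g + 21/2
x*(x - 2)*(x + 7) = x^3 + 5*x^2 - 14*x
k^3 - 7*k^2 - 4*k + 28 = (k - 7)*(k - 2)*(k + 2)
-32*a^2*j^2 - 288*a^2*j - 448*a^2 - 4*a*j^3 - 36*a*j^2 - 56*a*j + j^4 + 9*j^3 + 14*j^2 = (-8*a + j)*(4*a + j)*(j + 2)*(j + 7)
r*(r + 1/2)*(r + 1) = r^3 + 3*r^2/2 + r/2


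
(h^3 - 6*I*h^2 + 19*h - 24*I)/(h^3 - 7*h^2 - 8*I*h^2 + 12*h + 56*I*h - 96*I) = (h^2 + 2*I*h + 3)/(h^2 - 7*h + 12)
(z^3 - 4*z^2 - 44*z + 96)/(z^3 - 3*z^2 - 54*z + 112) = (z + 6)/(z + 7)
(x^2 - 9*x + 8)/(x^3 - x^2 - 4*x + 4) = (x - 8)/(x^2 - 4)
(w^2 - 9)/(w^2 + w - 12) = (w + 3)/(w + 4)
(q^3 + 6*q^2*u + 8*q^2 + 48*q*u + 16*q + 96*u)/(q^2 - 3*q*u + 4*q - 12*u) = (q^2 + 6*q*u + 4*q + 24*u)/(q - 3*u)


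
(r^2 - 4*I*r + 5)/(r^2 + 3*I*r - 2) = (r - 5*I)/(r + 2*I)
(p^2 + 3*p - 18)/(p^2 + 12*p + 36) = (p - 3)/(p + 6)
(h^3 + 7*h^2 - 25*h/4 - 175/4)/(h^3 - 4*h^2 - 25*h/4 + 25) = (h + 7)/(h - 4)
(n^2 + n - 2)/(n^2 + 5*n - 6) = (n + 2)/(n + 6)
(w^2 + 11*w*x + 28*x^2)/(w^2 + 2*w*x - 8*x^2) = (-w - 7*x)/(-w + 2*x)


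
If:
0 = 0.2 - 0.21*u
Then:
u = 0.95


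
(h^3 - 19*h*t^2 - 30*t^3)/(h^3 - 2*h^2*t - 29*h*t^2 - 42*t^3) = (-h + 5*t)/(-h + 7*t)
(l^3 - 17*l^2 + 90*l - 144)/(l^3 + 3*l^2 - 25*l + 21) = (l^2 - 14*l + 48)/(l^2 + 6*l - 7)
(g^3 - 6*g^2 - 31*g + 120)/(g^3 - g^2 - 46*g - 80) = (g - 3)/(g + 2)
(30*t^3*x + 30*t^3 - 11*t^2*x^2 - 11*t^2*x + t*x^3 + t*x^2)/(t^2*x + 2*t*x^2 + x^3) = t*(30*t^2*x + 30*t^2 - 11*t*x^2 - 11*t*x + x^3 + x^2)/(x*(t^2 + 2*t*x + x^2))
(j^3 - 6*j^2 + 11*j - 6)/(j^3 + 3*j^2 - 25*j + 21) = (j - 2)/(j + 7)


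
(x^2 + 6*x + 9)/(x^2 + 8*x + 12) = (x^2 + 6*x + 9)/(x^2 + 8*x + 12)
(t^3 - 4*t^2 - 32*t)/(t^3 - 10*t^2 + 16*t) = (t + 4)/(t - 2)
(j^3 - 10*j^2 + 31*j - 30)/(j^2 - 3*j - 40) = (-j^3 + 10*j^2 - 31*j + 30)/(-j^2 + 3*j + 40)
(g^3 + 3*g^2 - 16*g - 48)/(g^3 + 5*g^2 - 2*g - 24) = (g - 4)/(g - 2)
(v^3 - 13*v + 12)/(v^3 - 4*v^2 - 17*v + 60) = (v - 1)/(v - 5)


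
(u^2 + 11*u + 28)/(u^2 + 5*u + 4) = (u + 7)/(u + 1)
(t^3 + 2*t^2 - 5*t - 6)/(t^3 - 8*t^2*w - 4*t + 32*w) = (t^2 + 4*t + 3)/(t^2 - 8*t*w + 2*t - 16*w)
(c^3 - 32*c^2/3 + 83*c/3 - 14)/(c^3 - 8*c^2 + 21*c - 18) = (3*c^2 - 23*c + 14)/(3*(c^2 - 5*c + 6))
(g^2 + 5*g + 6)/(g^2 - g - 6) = (g + 3)/(g - 3)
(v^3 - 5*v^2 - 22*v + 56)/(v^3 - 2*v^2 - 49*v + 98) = (v + 4)/(v + 7)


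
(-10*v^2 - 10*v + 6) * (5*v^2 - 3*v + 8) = -50*v^4 - 20*v^3 - 20*v^2 - 98*v + 48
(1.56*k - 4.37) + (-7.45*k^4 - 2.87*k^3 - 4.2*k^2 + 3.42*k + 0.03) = -7.45*k^4 - 2.87*k^3 - 4.2*k^2 + 4.98*k - 4.34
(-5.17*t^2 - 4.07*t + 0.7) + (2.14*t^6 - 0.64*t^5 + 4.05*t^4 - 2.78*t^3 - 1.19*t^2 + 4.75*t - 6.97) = 2.14*t^6 - 0.64*t^5 + 4.05*t^4 - 2.78*t^3 - 6.36*t^2 + 0.68*t - 6.27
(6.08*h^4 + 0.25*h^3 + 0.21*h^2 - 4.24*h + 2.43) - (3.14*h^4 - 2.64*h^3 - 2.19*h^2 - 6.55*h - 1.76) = 2.94*h^4 + 2.89*h^3 + 2.4*h^2 + 2.31*h + 4.19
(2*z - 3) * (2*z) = 4*z^2 - 6*z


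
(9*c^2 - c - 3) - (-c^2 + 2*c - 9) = 10*c^2 - 3*c + 6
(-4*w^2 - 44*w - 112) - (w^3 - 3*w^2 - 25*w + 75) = -w^3 - w^2 - 19*w - 187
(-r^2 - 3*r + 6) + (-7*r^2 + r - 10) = -8*r^2 - 2*r - 4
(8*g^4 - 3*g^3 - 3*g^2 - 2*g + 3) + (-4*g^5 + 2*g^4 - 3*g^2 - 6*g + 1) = -4*g^5 + 10*g^4 - 3*g^3 - 6*g^2 - 8*g + 4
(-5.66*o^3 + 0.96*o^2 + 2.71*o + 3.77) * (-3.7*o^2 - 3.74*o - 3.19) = 20.942*o^5 + 17.6164*o^4 + 4.438*o^3 - 27.1468*o^2 - 22.7447*o - 12.0263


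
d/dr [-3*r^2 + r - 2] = 1 - 6*r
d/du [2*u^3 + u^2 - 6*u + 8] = 6*u^2 + 2*u - 6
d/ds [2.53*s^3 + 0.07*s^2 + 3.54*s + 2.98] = 7.59*s^2 + 0.14*s + 3.54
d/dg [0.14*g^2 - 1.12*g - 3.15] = 0.28*g - 1.12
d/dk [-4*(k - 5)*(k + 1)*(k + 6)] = -12*k^2 - 16*k + 116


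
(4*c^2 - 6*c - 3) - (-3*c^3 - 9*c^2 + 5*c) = 3*c^3 + 13*c^2 - 11*c - 3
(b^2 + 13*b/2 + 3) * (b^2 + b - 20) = b^4 + 15*b^3/2 - 21*b^2/2 - 127*b - 60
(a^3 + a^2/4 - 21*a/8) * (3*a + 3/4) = 3*a^4 + 3*a^3/2 - 123*a^2/16 - 63*a/32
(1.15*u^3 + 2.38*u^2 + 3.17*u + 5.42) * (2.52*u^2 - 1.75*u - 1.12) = 2.898*u^5 + 3.9851*u^4 + 2.5354*u^3 + 5.4453*u^2 - 13.0354*u - 6.0704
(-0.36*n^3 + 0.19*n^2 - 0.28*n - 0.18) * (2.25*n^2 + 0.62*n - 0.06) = -0.81*n^5 + 0.2043*n^4 - 0.4906*n^3 - 0.59*n^2 - 0.0948*n + 0.0108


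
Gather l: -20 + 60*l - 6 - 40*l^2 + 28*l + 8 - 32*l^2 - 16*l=-72*l^2 + 72*l - 18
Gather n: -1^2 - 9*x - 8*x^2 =-8*x^2 - 9*x - 1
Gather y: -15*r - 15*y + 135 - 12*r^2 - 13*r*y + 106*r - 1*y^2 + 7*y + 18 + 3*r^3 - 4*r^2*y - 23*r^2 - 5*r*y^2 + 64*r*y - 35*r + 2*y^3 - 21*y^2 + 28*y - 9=3*r^3 - 35*r^2 + 56*r + 2*y^3 + y^2*(-5*r - 22) + y*(-4*r^2 + 51*r + 20) + 144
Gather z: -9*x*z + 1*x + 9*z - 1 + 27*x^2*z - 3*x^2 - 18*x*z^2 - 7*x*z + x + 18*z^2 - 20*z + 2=-3*x^2 + 2*x + z^2*(18 - 18*x) + z*(27*x^2 - 16*x - 11) + 1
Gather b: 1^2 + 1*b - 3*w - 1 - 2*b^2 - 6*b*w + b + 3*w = -2*b^2 + b*(2 - 6*w)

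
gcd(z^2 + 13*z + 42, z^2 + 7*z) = z + 7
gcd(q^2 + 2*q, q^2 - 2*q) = q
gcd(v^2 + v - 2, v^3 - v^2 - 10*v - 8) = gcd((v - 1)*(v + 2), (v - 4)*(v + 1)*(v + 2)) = v + 2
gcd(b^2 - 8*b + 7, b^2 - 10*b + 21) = b - 7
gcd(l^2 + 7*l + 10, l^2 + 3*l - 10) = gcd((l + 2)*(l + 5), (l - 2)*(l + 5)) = l + 5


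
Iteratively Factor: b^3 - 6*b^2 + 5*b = (b)*(b^2 - 6*b + 5) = b*(b - 5)*(b - 1)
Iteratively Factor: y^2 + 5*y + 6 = (y + 3)*(y + 2)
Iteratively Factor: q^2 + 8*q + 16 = (q + 4)*(q + 4)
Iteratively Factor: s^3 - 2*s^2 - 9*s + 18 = (s - 2)*(s^2 - 9) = (s - 2)*(s + 3)*(s - 3)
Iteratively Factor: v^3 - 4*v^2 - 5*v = (v - 5)*(v^2 + v) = (v - 5)*(v + 1)*(v)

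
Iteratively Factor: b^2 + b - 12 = (b + 4)*(b - 3)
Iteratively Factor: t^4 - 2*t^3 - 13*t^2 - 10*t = (t)*(t^3 - 2*t^2 - 13*t - 10) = t*(t + 1)*(t^2 - 3*t - 10) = t*(t + 1)*(t + 2)*(t - 5)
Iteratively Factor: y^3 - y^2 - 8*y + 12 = (y - 2)*(y^2 + y - 6) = (y - 2)*(y + 3)*(y - 2)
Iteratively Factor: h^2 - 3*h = (h)*(h - 3)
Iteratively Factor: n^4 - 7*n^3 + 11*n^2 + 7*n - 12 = (n + 1)*(n^3 - 8*n^2 + 19*n - 12) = (n - 4)*(n + 1)*(n^2 - 4*n + 3) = (n - 4)*(n - 3)*(n + 1)*(n - 1)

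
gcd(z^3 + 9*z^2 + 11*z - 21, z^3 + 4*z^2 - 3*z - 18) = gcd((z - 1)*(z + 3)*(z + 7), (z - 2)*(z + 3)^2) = z + 3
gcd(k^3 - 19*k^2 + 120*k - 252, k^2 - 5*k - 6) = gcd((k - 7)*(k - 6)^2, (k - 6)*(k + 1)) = k - 6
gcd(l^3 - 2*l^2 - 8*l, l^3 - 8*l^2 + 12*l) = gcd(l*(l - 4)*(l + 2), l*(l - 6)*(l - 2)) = l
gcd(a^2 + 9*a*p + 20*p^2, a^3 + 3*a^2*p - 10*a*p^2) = a + 5*p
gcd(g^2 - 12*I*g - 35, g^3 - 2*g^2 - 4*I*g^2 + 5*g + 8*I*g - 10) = g - 5*I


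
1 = 1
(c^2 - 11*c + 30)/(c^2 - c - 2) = (-c^2 + 11*c - 30)/(-c^2 + c + 2)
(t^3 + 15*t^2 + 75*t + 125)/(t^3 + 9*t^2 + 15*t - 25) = (t + 5)/(t - 1)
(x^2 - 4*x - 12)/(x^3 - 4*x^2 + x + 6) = (x^2 - 4*x - 12)/(x^3 - 4*x^2 + x + 6)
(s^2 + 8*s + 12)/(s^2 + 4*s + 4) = (s + 6)/(s + 2)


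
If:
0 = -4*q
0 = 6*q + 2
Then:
No Solution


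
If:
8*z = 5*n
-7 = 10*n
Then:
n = -7/10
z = -7/16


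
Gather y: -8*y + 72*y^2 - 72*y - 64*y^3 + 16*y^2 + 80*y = -64*y^3 + 88*y^2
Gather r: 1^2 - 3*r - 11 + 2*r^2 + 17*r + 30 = 2*r^2 + 14*r + 20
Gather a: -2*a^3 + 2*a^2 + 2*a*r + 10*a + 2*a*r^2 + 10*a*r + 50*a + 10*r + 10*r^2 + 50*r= -2*a^3 + 2*a^2 + a*(2*r^2 + 12*r + 60) + 10*r^2 + 60*r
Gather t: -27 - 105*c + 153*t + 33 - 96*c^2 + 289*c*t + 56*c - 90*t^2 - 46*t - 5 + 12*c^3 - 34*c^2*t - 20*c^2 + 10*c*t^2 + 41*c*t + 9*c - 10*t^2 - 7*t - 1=12*c^3 - 116*c^2 - 40*c + t^2*(10*c - 100) + t*(-34*c^2 + 330*c + 100)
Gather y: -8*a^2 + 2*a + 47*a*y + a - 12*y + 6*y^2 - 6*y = -8*a^2 + 3*a + 6*y^2 + y*(47*a - 18)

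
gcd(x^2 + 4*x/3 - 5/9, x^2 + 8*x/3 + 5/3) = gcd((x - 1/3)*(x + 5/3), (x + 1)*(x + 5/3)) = x + 5/3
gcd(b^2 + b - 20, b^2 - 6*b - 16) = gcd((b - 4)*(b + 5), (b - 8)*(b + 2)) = 1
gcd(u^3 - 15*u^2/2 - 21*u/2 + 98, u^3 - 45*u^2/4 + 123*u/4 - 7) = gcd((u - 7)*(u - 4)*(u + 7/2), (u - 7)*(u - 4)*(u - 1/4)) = u^2 - 11*u + 28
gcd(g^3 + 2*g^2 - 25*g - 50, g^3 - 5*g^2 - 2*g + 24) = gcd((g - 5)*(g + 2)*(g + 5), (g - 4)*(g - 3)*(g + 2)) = g + 2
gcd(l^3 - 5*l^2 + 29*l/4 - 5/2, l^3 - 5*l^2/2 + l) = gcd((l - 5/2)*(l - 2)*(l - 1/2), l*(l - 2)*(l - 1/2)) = l^2 - 5*l/2 + 1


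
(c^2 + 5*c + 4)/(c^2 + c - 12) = (c + 1)/(c - 3)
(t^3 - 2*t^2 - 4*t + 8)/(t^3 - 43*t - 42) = (-t^3 + 2*t^2 + 4*t - 8)/(-t^3 + 43*t + 42)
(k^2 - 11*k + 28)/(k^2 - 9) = (k^2 - 11*k + 28)/(k^2 - 9)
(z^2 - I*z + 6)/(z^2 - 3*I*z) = (z + 2*I)/z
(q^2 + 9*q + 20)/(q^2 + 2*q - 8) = (q + 5)/(q - 2)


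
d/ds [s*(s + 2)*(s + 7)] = 3*s^2 + 18*s + 14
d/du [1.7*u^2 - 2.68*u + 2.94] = 3.4*u - 2.68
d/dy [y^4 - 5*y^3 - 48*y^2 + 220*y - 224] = 4*y^3 - 15*y^2 - 96*y + 220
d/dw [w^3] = 3*w^2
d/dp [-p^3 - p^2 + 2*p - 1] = -3*p^2 - 2*p + 2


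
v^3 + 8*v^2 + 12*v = v*(v + 2)*(v + 6)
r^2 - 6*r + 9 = (r - 3)^2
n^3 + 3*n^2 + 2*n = n*(n + 1)*(n + 2)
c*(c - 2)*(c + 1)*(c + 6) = c^4 + 5*c^3 - 8*c^2 - 12*c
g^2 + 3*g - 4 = (g - 1)*(g + 4)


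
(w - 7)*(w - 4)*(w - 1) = w^3 - 12*w^2 + 39*w - 28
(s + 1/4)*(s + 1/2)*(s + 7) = s^3 + 31*s^2/4 + 43*s/8 + 7/8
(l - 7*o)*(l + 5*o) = l^2 - 2*l*o - 35*o^2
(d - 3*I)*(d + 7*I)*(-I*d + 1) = -I*d^3 + 5*d^2 - 17*I*d + 21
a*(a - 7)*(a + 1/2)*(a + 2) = a^4 - 9*a^3/2 - 33*a^2/2 - 7*a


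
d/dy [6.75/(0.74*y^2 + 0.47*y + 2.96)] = (-9.99*y - 3.1725)/(0.74*y^2 + 0.47*y + 2.96)^2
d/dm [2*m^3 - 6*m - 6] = 6*m^2 - 6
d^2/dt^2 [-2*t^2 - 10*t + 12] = -4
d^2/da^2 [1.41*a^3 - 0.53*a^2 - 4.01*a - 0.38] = 8.46*a - 1.06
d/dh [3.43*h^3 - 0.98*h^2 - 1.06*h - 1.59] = 10.29*h^2 - 1.96*h - 1.06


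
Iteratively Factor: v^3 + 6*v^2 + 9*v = (v + 3)*(v^2 + 3*v) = v*(v + 3)*(v + 3)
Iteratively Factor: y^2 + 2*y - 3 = (y + 3)*(y - 1)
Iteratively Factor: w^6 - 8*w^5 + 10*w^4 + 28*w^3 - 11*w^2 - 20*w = (w)*(w^5 - 8*w^4 + 10*w^3 + 28*w^2 - 11*w - 20) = w*(w - 4)*(w^4 - 4*w^3 - 6*w^2 + 4*w + 5) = w*(w - 5)*(w - 4)*(w^3 + w^2 - w - 1) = w*(w - 5)*(w - 4)*(w - 1)*(w^2 + 2*w + 1) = w*(w - 5)*(w - 4)*(w - 1)*(w + 1)*(w + 1)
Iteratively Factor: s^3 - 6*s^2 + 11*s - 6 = (s - 3)*(s^2 - 3*s + 2) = (s - 3)*(s - 1)*(s - 2)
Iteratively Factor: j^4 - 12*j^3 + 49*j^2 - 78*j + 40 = (j - 1)*(j^3 - 11*j^2 + 38*j - 40) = (j - 2)*(j - 1)*(j^2 - 9*j + 20) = (j - 4)*(j - 2)*(j - 1)*(j - 5)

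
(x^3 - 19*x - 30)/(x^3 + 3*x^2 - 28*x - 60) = (x + 3)/(x + 6)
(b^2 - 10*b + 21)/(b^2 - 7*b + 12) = (b - 7)/(b - 4)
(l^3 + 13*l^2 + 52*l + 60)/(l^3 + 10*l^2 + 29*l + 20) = (l^2 + 8*l + 12)/(l^2 + 5*l + 4)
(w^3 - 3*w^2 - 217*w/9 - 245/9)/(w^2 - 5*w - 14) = (w^2 + 4*w + 35/9)/(w + 2)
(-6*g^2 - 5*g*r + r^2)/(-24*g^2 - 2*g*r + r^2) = (g + r)/(4*g + r)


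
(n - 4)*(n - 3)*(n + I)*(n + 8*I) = n^4 - 7*n^3 + 9*I*n^3 + 4*n^2 - 63*I*n^2 + 56*n + 108*I*n - 96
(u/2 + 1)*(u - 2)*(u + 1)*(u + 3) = u^4/2 + 2*u^3 - u^2/2 - 8*u - 6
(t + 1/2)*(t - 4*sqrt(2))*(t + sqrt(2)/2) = t^3 - 7*sqrt(2)*t^2/2 + t^2/2 - 4*t - 7*sqrt(2)*t/4 - 2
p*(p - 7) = p^2 - 7*p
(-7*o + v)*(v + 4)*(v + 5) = -7*o*v^2 - 63*o*v - 140*o + v^3 + 9*v^2 + 20*v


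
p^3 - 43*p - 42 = (p - 7)*(p + 1)*(p + 6)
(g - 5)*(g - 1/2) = g^2 - 11*g/2 + 5/2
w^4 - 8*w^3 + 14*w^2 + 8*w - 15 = (w - 5)*(w - 3)*(w - 1)*(w + 1)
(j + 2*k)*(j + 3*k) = j^2 + 5*j*k + 6*k^2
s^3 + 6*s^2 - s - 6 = (s - 1)*(s + 1)*(s + 6)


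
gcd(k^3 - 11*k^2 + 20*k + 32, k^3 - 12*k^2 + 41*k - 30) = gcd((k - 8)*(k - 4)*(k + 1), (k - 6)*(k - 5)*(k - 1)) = 1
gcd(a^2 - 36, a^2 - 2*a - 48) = a + 6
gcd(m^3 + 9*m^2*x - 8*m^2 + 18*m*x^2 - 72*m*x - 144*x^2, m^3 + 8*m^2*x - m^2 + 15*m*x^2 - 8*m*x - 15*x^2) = m + 3*x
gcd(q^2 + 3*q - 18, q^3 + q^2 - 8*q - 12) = q - 3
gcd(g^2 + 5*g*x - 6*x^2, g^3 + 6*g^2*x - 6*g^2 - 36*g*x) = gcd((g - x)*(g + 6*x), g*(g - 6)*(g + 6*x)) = g + 6*x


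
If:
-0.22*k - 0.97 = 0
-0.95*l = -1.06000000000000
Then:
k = -4.41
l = 1.12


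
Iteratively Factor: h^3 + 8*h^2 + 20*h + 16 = (h + 4)*(h^2 + 4*h + 4) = (h + 2)*(h + 4)*(h + 2)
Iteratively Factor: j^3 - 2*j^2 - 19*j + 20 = (j - 1)*(j^2 - j - 20) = (j - 1)*(j + 4)*(j - 5)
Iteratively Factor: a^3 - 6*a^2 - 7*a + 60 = (a + 3)*(a^2 - 9*a + 20) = (a - 5)*(a + 3)*(a - 4)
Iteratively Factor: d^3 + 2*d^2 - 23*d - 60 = (d + 4)*(d^2 - 2*d - 15) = (d + 3)*(d + 4)*(d - 5)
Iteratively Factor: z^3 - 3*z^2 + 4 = (z + 1)*(z^2 - 4*z + 4) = (z - 2)*(z + 1)*(z - 2)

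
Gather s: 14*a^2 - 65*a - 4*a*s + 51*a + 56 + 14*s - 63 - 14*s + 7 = 14*a^2 - 4*a*s - 14*a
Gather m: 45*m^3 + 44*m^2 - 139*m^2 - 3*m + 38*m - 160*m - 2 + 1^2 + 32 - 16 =45*m^3 - 95*m^2 - 125*m + 15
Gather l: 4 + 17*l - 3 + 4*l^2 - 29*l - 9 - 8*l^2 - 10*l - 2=-4*l^2 - 22*l - 10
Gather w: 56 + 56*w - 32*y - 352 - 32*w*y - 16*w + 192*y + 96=w*(40 - 32*y) + 160*y - 200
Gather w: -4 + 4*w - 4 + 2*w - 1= 6*w - 9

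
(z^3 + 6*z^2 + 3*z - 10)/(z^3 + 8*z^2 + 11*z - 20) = (z + 2)/(z + 4)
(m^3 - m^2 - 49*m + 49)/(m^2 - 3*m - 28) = (m^2 + 6*m - 7)/(m + 4)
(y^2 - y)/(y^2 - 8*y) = (y - 1)/(y - 8)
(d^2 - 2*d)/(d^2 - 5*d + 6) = d/(d - 3)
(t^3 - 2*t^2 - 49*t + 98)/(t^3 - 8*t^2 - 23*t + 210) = (t^2 + 5*t - 14)/(t^2 - t - 30)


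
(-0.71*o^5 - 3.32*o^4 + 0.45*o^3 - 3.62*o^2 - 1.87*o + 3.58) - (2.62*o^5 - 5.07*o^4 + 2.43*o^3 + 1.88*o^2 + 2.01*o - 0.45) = -3.33*o^5 + 1.75*o^4 - 1.98*o^3 - 5.5*o^2 - 3.88*o + 4.03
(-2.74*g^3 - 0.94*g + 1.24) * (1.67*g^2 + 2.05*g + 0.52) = -4.5758*g^5 - 5.617*g^4 - 2.9946*g^3 + 0.1438*g^2 + 2.0532*g + 0.6448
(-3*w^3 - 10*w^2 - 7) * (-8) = 24*w^3 + 80*w^2 + 56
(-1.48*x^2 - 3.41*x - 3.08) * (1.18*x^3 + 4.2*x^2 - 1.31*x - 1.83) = -1.7464*x^5 - 10.2398*x^4 - 16.0176*x^3 - 5.7605*x^2 + 10.2751*x + 5.6364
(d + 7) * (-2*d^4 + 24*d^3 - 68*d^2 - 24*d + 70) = -2*d^5 + 10*d^4 + 100*d^3 - 500*d^2 - 98*d + 490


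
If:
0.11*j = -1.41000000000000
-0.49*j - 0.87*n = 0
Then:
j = -12.82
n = 7.22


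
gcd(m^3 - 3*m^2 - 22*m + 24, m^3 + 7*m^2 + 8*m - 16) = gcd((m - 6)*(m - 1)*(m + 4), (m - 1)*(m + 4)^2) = m^2 + 3*m - 4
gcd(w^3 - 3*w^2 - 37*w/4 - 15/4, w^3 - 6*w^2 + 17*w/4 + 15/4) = w^2 - 9*w/2 - 5/2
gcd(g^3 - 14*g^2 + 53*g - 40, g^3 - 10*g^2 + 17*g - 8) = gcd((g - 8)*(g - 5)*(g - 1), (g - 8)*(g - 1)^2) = g^2 - 9*g + 8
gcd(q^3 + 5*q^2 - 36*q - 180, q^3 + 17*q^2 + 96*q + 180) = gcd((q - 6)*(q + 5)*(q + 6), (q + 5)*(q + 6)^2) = q^2 + 11*q + 30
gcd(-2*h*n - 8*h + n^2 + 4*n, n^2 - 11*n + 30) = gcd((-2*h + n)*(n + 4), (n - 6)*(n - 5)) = 1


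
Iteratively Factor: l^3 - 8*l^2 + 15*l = (l - 3)*(l^2 - 5*l) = l*(l - 3)*(l - 5)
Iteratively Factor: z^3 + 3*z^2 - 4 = (z - 1)*(z^2 + 4*z + 4) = (z - 1)*(z + 2)*(z + 2)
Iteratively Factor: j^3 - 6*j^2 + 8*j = (j - 4)*(j^2 - 2*j) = j*(j - 4)*(j - 2)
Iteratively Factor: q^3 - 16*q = (q + 4)*(q^2 - 4*q) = q*(q + 4)*(q - 4)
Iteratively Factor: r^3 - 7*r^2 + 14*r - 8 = (r - 4)*(r^2 - 3*r + 2) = (r - 4)*(r - 2)*(r - 1)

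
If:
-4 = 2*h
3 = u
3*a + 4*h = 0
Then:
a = 8/3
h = -2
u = 3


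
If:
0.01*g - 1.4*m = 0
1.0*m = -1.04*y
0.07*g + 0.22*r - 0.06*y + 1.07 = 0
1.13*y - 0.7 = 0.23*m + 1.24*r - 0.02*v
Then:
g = -145.6*y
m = -1.04*y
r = 46.6*y - 4.86363636363636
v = 2820.74*y - 266.545454545455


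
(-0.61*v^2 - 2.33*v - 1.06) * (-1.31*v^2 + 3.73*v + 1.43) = 0.7991*v^4 + 0.777*v^3 - 8.1746*v^2 - 7.2857*v - 1.5158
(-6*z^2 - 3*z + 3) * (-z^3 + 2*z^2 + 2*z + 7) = 6*z^5 - 9*z^4 - 21*z^3 - 42*z^2 - 15*z + 21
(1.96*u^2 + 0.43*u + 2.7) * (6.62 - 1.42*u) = -2.7832*u^3 + 12.3646*u^2 - 0.9874*u + 17.874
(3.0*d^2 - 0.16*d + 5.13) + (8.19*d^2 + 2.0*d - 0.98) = 11.19*d^2 + 1.84*d + 4.15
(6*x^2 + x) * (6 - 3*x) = -18*x^3 + 33*x^2 + 6*x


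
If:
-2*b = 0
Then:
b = 0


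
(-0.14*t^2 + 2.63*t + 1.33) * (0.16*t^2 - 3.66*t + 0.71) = -0.0224*t^4 + 0.9332*t^3 - 9.5124*t^2 - 3.0005*t + 0.9443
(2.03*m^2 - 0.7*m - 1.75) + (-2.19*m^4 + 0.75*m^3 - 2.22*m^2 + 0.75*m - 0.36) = -2.19*m^4 + 0.75*m^3 - 0.19*m^2 + 0.05*m - 2.11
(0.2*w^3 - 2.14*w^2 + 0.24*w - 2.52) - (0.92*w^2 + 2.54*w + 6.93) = 0.2*w^3 - 3.06*w^2 - 2.3*w - 9.45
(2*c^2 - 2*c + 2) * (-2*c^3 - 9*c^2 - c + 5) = -4*c^5 - 14*c^4 + 12*c^3 - 6*c^2 - 12*c + 10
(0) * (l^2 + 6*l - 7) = 0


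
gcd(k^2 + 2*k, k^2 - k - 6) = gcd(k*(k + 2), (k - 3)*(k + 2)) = k + 2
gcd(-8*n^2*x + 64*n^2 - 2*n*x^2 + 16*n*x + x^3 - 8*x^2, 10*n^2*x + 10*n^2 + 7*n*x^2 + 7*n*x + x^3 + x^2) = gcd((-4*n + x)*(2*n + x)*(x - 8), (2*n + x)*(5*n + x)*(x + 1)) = 2*n + x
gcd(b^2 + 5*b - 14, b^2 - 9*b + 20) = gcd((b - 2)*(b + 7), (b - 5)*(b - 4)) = 1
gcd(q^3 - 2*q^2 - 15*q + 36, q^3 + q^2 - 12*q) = q^2 + q - 12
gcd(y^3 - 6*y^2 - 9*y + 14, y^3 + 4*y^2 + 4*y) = y + 2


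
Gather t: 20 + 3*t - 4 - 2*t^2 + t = -2*t^2 + 4*t + 16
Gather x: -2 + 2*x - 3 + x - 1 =3*x - 6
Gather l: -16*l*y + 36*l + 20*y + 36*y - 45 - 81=l*(36 - 16*y) + 56*y - 126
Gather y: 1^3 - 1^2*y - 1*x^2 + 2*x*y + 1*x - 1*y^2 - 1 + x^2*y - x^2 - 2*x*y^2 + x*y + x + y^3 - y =-2*x^2 + 2*x + y^3 + y^2*(-2*x - 1) + y*(x^2 + 3*x - 2)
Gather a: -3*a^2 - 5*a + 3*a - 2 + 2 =-3*a^2 - 2*a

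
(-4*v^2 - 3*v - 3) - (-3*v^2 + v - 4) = -v^2 - 4*v + 1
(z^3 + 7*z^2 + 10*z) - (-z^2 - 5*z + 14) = z^3 + 8*z^2 + 15*z - 14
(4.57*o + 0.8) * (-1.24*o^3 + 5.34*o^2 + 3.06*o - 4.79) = -5.6668*o^4 + 23.4118*o^3 + 18.2562*o^2 - 19.4423*o - 3.832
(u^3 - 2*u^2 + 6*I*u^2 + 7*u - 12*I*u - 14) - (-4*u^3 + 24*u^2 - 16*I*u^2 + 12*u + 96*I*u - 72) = 5*u^3 - 26*u^2 + 22*I*u^2 - 5*u - 108*I*u + 58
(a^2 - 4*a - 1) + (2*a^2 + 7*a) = 3*a^2 + 3*a - 1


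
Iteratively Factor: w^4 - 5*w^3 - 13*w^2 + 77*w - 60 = (w - 1)*(w^3 - 4*w^2 - 17*w + 60) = (w - 1)*(w + 4)*(w^2 - 8*w + 15) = (w - 5)*(w - 1)*(w + 4)*(w - 3)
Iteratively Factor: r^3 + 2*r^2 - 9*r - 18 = (r - 3)*(r^2 + 5*r + 6) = (r - 3)*(r + 3)*(r + 2)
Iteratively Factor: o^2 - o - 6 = (o + 2)*(o - 3)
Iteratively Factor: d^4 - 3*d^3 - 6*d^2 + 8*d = (d - 1)*(d^3 - 2*d^2 - 8*d) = d*(d - 1)*(d^2 - 2*d - 8) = d*(d - 1)*(d + 2)*(d - 4)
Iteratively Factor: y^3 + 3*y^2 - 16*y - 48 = (y + 3)*(y^2 - 16) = (y - 4)*(y + 3)*(y + 4)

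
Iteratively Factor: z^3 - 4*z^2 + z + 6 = (z - 3)*(z^2 - z - 2) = (z - 3)*(z - 2)*(z + 1)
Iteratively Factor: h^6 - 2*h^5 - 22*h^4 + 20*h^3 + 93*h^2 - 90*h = (h - 5)*(h^5 + 3*h^4 - 7*h^3 - 15*h^2 + 18*h) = (h - 5)*(h + 3)*(h^4 - 7*h^2 + 6*h) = (h - 5)*(h - 1)*(h + 3)*(h^3 + h^2 - 6*h) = h*(h - 5)*(h - 1)*(h + 3)*(h^2 + h - 6) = h*(h - 5)*(h - 2)*(h - 1)*(h + 3)*(h + 3)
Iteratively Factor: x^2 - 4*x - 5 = (x - 5)*(x + 1)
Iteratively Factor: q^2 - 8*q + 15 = (q - 5)*(q - 3)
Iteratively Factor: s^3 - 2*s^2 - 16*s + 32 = (s - 4)*(s^2 + 2*s - 8) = (s - 4)*(s - 2)*(s + 4)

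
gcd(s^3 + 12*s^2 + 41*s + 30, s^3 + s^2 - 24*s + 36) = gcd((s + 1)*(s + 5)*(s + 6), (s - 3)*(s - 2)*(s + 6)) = s + 6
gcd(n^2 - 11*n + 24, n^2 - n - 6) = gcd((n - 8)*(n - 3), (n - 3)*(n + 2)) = n - 3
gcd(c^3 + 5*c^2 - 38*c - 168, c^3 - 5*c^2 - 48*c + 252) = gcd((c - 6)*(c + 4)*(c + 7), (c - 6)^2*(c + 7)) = c^2 + c - 42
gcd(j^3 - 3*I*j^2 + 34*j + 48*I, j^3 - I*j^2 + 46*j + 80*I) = j^2 - 6*I*j + 16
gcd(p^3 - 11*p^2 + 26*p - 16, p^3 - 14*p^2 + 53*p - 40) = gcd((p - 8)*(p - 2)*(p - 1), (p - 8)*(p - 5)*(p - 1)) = p^2 - 9*p + 8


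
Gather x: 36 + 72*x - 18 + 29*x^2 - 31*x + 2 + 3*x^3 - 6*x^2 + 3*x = 3*x^3 + 23*x^2 + 44*x + 20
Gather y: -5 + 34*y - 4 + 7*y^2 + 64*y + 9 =7*y^2 + 98*y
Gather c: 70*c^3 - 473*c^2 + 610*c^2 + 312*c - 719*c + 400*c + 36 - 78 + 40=70*c^3 + 137*c^2 - 7*c - 2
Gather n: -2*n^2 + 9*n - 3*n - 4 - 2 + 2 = -2*n^2 + 6*n - 4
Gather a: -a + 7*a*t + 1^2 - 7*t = a*(7*t - 1) - 7*t + 1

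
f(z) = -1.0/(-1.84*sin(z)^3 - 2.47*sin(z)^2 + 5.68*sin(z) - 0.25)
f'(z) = -1.0*(5.52*sin(z)^2*cos(z) + 4.94*sin(z)*cos(z) - 5.68*cos(z))/(-1.84*sin(z)^3 - 2.47*sin(z)^2 + 5.68*sin(z) - 0.25)^2 = (-5.52*sin(z)^2 - 4.94*sin(z) + 5.68)*cos(z)/(1.84*sin(z)^3 + 2.47*sin(z)^2 - 5.68*sin(z) + 0.25)^2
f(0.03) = 12.21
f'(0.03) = 823.65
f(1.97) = -0.69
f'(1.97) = 0.66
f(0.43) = -0.64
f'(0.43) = 1.00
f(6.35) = -8.50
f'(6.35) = 383.78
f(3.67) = 0.29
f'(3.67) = -0.48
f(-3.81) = -0.53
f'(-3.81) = -0.11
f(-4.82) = -0.87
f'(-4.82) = -0.38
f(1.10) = -0.65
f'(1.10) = -0.59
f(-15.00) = 0.22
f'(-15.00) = -0.25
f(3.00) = -2.01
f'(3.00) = -19.51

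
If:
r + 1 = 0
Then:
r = -1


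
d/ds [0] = 0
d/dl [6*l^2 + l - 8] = 12*l + 1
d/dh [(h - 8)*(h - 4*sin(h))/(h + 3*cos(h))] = ((h - 8)*(h - 4*sin(h))*(3*sin(h) - 1) + (h + 3*cos(h))*(h + (8 - h)*(4*cos(h) - 1) - 4*sin(h)))/(h + 3*cos(h))^2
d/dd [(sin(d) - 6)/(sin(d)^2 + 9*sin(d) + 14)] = (12*sin(d) + cos(d)^2 + 67)*cos(d)/(sin(d)^2 + 9*sin(d) + 14)^2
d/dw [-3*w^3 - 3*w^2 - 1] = 3*w*(-3*w - 2)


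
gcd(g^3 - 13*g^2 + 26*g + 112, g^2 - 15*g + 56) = g^2 - 15*g + 56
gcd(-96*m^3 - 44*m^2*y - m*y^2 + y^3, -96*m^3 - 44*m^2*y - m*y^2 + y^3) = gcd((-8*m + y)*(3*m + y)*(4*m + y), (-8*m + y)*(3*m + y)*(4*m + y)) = -96*m^3 - 44*m^2*y - m*y^2 + y^3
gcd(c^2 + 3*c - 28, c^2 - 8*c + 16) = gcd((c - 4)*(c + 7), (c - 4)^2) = c - 4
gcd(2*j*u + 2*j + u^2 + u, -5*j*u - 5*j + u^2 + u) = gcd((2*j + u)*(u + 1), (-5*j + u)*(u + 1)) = u + 1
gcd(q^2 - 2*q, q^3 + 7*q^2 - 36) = q - 2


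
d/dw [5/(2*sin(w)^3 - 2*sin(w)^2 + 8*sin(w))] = 5*(-3*cos(w) + 2/tan(w) - 4*cos(w)/sin(w)^2)/(2*(sin(w)^2 - sin(w) + 4)^2)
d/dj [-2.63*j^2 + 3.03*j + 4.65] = 3.03 - 5.26*j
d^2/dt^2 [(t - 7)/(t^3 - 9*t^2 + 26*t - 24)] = 2*((t - 7)*(3*t^2 - 18*t + 26)^2 + (-3*t^2 + 18*t - 3*(t - 7)*(t - 3) - 26)*(t^3 - 9*t^2 + 26*t - 24))/(t^3 - 9*t^2 + 26*t - 24)^3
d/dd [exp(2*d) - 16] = 2*exp(2*d)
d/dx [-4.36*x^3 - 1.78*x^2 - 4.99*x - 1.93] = -13.08*x^2 - 3.56*x - 4.99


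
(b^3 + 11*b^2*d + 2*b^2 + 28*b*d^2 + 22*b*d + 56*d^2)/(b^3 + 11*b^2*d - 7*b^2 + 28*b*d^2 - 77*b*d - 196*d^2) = (b + 2)/(b - 7)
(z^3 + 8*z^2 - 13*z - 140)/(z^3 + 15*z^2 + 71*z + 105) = (z - 4)/(z + 3)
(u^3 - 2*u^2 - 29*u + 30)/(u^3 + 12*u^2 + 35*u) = (u^2 - 7*u + 6)/(u*(u + 7))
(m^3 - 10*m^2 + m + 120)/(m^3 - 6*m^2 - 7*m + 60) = (m - 8)/(m - 4)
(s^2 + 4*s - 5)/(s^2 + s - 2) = (s + 5)/(s + 2)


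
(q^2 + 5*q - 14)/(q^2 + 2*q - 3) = (q^2 + 5*q - 14)/(q^2 + 2*q - 3)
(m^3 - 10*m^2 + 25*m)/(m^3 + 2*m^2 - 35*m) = (m - 5)/(m + 7)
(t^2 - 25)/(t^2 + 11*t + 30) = (t - 5)/(t + 6)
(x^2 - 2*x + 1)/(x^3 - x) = (x - 1)/(x*(x + 1))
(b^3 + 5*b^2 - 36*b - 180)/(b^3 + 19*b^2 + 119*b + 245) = (b^2 - 36)/(b^2 + 14*b + 49)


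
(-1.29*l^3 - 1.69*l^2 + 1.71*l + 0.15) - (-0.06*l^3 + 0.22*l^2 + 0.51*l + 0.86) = -1.23*l^3 - 1.91*l^2 + 1.2*l - 0.71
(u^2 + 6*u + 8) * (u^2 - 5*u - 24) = u^4 + u^3 - 46*u^2 - 184*u - 192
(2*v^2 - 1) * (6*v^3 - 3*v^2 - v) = 12*v^5 - 6*v^4 - 8*v^3 + 3*v^2 + v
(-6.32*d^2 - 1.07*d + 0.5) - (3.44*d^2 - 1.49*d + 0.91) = -9.76*d^2 + 0.42*d - 0.41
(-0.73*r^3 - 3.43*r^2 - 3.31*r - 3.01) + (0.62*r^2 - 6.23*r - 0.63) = -0.73*r^3 - 2.81*r^2 - 9.54*r - 3.64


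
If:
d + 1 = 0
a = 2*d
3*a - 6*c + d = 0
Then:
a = -2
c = -7/6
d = -1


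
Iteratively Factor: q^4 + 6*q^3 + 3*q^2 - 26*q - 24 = (q + 3)*(q^3 + 3*q^2 - 6*q - 8) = (q + 1)*(q + 3)*(q^2 + 2*q - 8) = (q + 1)*(q + 3)*(q + 4)*(q - 2)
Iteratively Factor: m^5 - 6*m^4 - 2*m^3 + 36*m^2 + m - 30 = (m - 1)*(m^4 - 5*m^3 - 7*m^2 + 29*m + 30) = (m - 5)*(m - 1)*(m^3 - 7*m - 6) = (m - 5)*(m - 3)*(m - 1)*(m^2 + 3*m + 2) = (m - 5)*(m - 3)*(m - 1)*(m + 2)*(m + 1)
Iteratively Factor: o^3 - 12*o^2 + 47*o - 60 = (o - 4)*(o^2 - 8*o + 15) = (o - 5)*(o - 4)*(o - 3)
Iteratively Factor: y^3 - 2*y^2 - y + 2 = (y + 1)*(y^2 - 3*y + 2) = (y - 2)*(y + 1)*(y - 1)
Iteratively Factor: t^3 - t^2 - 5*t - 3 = (t - 3)*(t^2 + 2*t + 1) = (t - 3)*(t + 1)*(t + 1)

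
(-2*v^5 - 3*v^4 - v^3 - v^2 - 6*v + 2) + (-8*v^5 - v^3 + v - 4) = -10*v^5 - 3*v^4 - 2*v^3 - v^2 - 5*v - 2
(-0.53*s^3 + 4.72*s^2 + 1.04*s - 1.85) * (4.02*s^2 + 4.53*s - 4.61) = -2.1306*s^5 + 16.5735*s^4 + 28.0057*s^3 - 24.485*s^2 - 13.1749*s + 8.5285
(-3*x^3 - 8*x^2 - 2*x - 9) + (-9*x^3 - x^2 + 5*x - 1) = -12*x^3 - 9*x^2 + 3*x - 10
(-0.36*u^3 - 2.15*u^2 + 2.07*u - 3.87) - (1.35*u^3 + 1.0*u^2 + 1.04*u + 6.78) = -1.71*u^3 - 3.15*u^2 + 1.03*u - 10.65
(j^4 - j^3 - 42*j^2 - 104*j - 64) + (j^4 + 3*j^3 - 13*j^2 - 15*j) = 2*j^4 + 2*j^3 - 55*j^2 - 119*j - 64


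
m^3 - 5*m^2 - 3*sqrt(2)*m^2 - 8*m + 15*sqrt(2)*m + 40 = (m - 5)*(m - 4*sqrt(2))*(m + sqrt(2))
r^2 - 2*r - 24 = (r - 6)*(r + 4)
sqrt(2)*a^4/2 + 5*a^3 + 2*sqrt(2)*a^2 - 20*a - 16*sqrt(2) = (a - 2)*(a + sqrt(2))*(a + 4*sqrt(2))*(sqrt(2)*a/2 + sqrt(2))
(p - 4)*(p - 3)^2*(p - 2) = p^4 - 12*p^3 + 53*p^2 - 102*p + 72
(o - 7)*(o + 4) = o^2 - 3*o - 28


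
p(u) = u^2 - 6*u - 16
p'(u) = 2*u - 6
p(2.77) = -24.95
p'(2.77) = -0.46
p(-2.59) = 6.25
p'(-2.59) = -11.18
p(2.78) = -24.95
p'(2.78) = -0.44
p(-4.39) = 29.61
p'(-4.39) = -14.78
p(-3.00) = 11.00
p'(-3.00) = -12.00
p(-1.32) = -6.34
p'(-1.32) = -8.64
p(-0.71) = -11.24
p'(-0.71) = -7.42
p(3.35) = -24.88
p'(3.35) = 0.70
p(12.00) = 56.00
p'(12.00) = 18.00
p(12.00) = 56.00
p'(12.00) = 18.00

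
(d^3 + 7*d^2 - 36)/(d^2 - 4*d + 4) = (d^2 + 9*d + 18)/(d - 2)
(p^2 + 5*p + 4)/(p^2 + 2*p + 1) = (p + 4)/(p + 1)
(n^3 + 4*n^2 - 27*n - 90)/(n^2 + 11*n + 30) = (n^2 - 2*n - 15)/(n + 5)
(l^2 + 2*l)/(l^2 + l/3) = 3*(l + 2)/(3*l + 1)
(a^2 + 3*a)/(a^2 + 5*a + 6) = a/(a + 2)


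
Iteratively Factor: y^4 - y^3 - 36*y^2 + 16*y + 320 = (y + 4)*(y^3 - 5*y^2 - 16*y + 80) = (y + 4)^2*(y^2 - 9*y + 20) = (y - 5)*(y + 4)^2*(y - 4)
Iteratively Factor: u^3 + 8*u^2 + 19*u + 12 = (u + 4)*(u^2 + 4*u + 3) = (u + 1)*(u + 4)*(u + 3)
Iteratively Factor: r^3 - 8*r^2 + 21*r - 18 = (r - 2)*(r^2 - 6*r + 9) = (r - 3)*(r - 2)*(r - 3)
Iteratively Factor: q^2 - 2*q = (q - 2)*(q)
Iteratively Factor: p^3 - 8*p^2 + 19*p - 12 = (p - 4)*(p^2 - 4*p + 3) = (p - 4)*(p - 1)*(p - 3)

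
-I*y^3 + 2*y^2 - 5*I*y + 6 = (y - 2*I)*(y + 3*I)*(-I*y + 1)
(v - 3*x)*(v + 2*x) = v^2 - v*x - 6*x^2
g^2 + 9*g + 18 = (g + 3)*(g + 6)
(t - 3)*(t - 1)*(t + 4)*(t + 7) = t^4 + 7*t^3 - 13*t^2 - 79*t + 84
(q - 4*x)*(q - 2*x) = q^2 - 6*q*x + 8*x^2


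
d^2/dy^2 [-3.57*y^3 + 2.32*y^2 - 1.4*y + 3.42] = 4.64 - 21.42*y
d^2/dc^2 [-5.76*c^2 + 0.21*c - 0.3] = -11.5200000000000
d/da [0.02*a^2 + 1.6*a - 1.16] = 0.04*a + 1.6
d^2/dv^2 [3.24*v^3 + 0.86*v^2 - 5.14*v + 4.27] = 19.44*v + 1.72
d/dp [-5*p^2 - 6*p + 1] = -10*p - 6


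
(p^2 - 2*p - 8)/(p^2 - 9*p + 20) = (p + 2)/(p - 5)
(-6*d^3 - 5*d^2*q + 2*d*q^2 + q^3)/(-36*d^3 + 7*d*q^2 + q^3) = (d + q)/(6*d + q)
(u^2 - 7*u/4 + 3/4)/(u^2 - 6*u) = (4*u^2 - 7*u + 3)/(4*u*(u - 6))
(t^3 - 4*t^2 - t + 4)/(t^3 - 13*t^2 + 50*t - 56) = (t^2 - 1)/(t^2 - 9*t + 14)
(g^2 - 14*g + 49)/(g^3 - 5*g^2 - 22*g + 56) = (g - 7)/(g^2 + 2*g - 8)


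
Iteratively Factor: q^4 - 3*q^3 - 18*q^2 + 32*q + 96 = (q + 3)*(q^3 - 6*q^2 + 32) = (q - 4)*(q + 3)*(q^2 - 2*q - 8) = (q - 4)^2*(q + 3)*(q + 2)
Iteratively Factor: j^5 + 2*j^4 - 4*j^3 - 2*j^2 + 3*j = (j + 1)*(j^4 + j^3 - 5*j^2 + 3*j) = (j - 1)*(j + 1)*(j^3 + 2*j^2 - 3*j) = (j - 1)^2*(j + 1)*(j^2 + 3*j) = j*(j - 1)^2*(j + 1)*(j + 3)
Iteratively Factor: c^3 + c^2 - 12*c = (c + 4)*(c^2 - 3*c) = c*(c + 4)*(c - 3)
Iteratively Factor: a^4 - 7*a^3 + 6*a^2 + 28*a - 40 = (a - 2)*(a^3 - 5*a^2 - 4*a + 20) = (a - 2)^2*(a^2 - 3*a - 10) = (a - 5)*(a - 2)^2*(a + 2)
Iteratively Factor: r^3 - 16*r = (r)*(r^2 - 16) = r*(r - 4)*(r + 4)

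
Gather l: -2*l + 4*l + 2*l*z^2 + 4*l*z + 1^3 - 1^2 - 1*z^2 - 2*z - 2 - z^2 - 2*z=l*(2*z^2 + 4*z + 2) - 2*z^2 - 4*z - 2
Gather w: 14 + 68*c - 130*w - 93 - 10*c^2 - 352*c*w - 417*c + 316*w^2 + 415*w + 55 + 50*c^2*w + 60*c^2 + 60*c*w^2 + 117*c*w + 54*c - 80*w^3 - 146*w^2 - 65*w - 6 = 50*c^2 - 295*c - 80*w^3 + w^2*(60*c + 170) + w*(50*c^2 - 235*c + 220) - 30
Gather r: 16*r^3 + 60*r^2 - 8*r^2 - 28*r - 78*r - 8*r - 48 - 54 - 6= 16*r^3 + 52*r^2 - 114*r - 108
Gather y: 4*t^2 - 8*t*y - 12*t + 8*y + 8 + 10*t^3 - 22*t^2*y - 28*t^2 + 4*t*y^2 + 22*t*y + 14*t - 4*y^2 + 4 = 10*t^3 - 24*t^2 + 2*t + y^2*(4*t - 4) + y*(-22*t^2 + 14*t + 8) + 12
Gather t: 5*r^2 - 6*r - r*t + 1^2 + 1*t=5*r^2 - 6*r + t*(1 - r) + 1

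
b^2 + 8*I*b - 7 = (b + I)*(b + 7*I)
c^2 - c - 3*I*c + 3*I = (c - 1)*(c - 3*I)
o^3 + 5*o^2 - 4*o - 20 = (o - 2)*(o + 2)*(o + 5)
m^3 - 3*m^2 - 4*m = m*(m - 4)*(m + 1)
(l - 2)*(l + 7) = l^2 + 5*l - 14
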